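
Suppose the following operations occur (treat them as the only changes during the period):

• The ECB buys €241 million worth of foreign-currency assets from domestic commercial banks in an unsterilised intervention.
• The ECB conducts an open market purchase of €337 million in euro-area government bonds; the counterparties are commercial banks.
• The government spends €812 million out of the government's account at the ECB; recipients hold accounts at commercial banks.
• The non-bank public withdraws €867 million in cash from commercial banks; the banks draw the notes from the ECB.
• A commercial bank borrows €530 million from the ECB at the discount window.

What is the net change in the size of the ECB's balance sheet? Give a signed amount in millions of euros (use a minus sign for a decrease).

+€1108 million

FX purchase €241 million: an ECB asset is acquired → +€241M.
OMO purchase (from banks) €337 million: an ECB asset is acquired → +€337M.
Government spending €812 million: only the composition of liabilities changes → 0.
Currency withdrawal €867 million: only the composition of liabilities changes → 0.
Discount-window loan €530 million: an ECB asset is acquired → +€530M.
Net: 241 + 337 + 0 + 0 + 530 = +€1108 million.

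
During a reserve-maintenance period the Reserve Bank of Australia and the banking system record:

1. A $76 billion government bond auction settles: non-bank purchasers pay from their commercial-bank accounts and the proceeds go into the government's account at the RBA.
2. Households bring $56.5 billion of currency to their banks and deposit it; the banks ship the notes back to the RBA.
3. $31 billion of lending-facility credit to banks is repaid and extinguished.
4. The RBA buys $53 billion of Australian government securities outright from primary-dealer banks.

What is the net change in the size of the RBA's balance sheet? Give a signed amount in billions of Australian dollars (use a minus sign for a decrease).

Government account inflow $76 billion: only the composition of liabilities changes → 0.
Currency deposit $56.5 billion: only the composition of liabilities changes → 0.
Discount-window repayment $31 billion: an RBA asset is shed → −$31B.
OMO purchase (from banks) $53 billion: an RBA asset is acquired → +$53B.
Net: 0 + 0 − 31 + 53 = +$22 billion.

+$22 billion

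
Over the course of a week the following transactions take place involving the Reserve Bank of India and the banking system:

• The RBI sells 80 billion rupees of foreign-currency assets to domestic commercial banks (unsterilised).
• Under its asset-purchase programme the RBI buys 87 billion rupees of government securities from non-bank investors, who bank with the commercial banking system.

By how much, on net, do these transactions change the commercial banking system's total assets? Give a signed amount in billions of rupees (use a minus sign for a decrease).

+87 billion

RBI balance sheet:
  Assets:      Securities +87B, Foreign assets −80B
  Liabilities: Bank reserves +7B
Commercial banking system:
  Assets:      Reserves at CB +7B, Foreign assets +80B
  Liabilities: Checkable deposits +87B
Change in total bank assets = +87 billion.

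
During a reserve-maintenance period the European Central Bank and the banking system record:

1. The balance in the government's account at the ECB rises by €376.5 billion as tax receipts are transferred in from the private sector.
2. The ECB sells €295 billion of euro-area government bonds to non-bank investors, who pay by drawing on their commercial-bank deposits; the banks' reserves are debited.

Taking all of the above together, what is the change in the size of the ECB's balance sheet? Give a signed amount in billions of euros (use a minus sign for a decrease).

Government account inflow €376.5 billion: only the composition of liabilities changes → 0.
Asset sale (to non-banks) €295 billion: an ECB asset is shed → −€295B.
Net: 0 − 295 = -€295 billion.

-€295 billion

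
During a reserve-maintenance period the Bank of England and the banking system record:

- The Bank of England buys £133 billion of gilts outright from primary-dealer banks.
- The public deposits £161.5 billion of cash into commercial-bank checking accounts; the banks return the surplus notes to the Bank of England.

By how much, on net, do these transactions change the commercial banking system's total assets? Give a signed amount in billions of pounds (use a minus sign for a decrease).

Bank of England balance sheet:
  Assets:      Securities +£133B
  Liabilities: Bank reserves +£294.5B, Currency in circulation −£161.5B
Commercial banking system:
  Assets:      Reserves at CB +£294.5B, Securities −£133B
  Liabilities: Checkable deposits +£161.5B
Change in total bank assets = +£161.5 billion.

+£161.5 billion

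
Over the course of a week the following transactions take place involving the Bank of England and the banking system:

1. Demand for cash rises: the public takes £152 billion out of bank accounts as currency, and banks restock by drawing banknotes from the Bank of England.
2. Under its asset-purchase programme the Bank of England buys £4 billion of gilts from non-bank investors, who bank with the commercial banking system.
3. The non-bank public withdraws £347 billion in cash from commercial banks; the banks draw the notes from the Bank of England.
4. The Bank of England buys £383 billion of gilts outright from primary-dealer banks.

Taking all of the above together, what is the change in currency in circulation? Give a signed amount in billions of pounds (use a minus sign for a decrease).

Currency withdrawal £152 billion: notes leave the central bank → +£152B.
Asset purchase (from non-banks) £4 billion: no currency enters or leaves circulation → 0.
Currency withdrawal £347 billion: notes leave the central bank → +£347B.
OMO purchase (from banks) £383 billion: no currency enters or leaves circulation → 0.
Net: 152 + 0 + 347 + 0 = +£499 billion.

+£499 billion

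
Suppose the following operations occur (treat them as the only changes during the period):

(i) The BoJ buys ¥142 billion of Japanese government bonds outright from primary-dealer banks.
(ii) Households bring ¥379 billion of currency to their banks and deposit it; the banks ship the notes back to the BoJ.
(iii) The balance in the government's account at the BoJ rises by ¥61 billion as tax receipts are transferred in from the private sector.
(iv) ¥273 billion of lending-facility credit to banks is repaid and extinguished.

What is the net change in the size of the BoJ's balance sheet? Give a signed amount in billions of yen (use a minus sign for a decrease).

-¥131 billion

OMO purchase (from banks) ¥142 billion: a BoJ asset is acquired → +¥142B.
Currency deposit ¥379 billion: only the composition of liabilities changes → 0.
Government account inflow ¥61 billion: only the composition of liabilities changes → 0.
Discount-window repayment ¥273 billion: a BoJ asset is shed → −¥273B.
Net: 142 + 0 + 0 − 273 = -¥131 billion.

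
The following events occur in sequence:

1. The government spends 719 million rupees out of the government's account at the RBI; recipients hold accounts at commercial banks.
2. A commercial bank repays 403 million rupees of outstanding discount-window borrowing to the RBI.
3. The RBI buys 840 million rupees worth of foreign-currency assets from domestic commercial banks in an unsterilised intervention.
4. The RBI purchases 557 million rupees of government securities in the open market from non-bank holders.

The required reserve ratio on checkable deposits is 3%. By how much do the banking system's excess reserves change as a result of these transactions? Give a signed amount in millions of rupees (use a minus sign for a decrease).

+1674.72 million

Government spending 719 million rupees: reserves +719M, deposits +719M.
Discount-window repayment 403 million rupees: reserves −403M, deposits 0.
FX purchase 840 million rupees: reserves +840M, deposits 0.
Asset purchase (from non-banks) 557 million rupees: reserves +557M, deposits +557M.
Totals: Δreserves = +1713M, Δdeposits = +1276M.
Δrequired reserves = 3% × +1276M = +38.28M.
Δexcess reserves = Δreserves − Δrequired = +1713M − (+38.28M) = +1674.72 million.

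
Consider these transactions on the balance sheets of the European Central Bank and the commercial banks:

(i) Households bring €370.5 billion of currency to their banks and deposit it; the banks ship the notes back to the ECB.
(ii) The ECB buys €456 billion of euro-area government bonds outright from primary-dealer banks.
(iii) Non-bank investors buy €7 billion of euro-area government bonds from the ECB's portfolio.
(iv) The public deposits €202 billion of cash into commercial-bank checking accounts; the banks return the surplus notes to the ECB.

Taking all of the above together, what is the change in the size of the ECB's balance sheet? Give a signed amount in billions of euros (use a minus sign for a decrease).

+€449 billion

ECB balance sheet:
  Assets:      Securities +€449B
  Liabilities: Bank reserves +€1021.5B, Currency in circulation −€572.5B
Change in total ECB assets = +€449 billion.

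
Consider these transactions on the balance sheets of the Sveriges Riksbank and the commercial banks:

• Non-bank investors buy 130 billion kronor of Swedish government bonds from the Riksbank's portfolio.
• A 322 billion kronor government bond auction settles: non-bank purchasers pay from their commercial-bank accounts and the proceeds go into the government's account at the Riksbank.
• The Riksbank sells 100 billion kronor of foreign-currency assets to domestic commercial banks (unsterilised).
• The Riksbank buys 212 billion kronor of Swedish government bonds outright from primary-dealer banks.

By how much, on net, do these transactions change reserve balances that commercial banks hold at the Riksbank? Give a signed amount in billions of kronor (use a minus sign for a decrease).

Riksbank balance sheet:
  Assets:      Securities +82B, Foreign assets −100B
  Liabilities: Bank reserves −340B, Government deposits +322B
So the change in reserve balances that commercial banks hold at the Riksbank is -340 billion.

-340 billion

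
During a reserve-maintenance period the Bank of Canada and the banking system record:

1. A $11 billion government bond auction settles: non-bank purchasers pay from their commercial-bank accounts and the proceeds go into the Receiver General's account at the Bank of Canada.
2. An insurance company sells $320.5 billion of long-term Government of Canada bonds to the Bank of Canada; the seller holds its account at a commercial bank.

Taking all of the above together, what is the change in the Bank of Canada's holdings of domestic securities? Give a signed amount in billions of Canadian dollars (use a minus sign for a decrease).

Bank of Canada balance sheet:
  Assets:      Securities +$320.5B
  Liabilities: Bank reserves +$309.5B, Government deposits +$11B
So the change in the Bank of Canada's holdings of domestic securities is +$320.5 billion.

+$320.5 billion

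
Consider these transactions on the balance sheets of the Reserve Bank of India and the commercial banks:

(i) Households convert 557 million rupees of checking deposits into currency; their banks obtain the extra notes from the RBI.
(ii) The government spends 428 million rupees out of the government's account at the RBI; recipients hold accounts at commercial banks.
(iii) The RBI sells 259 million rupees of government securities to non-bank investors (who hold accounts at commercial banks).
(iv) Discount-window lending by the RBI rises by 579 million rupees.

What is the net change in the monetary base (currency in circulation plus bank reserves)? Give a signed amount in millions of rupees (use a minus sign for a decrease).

Currency withdrawal 557 million rupees: just a shift between currency and reserves — both are base money → 0.
Government spending 428 million rupees: a non-base liability converts back to reserves → +428M.
Asset sale (to non-banks) 259 million rupees: RBI balance sheet contracts → −259M.
Discount-window loan 579 million rupees: RBI balance sheet expands → +579M.
Net: 0 + 428 − 259 + 579 = +748 million.

+748 million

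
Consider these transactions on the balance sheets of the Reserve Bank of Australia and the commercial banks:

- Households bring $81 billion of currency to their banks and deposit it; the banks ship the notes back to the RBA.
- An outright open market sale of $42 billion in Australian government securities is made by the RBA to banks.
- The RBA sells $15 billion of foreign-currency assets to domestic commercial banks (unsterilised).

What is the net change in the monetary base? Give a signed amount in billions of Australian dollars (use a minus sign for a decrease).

-$57 billion

RBA balance sheet:
  Assets:      Securities −$42B, Foreign assets −$15B
  Liabilities: Bank reserves +$24B, Currency in circulation −$81B
Commercial banking system:
  Assets:      Reserves at CB +$24B, Securities +$42B, Foreign assets +$15B
  Liabilities: Checkable deposits +$81B
Monetary base = currency + reserves: −$81B + (+$24B) = -$57 billion.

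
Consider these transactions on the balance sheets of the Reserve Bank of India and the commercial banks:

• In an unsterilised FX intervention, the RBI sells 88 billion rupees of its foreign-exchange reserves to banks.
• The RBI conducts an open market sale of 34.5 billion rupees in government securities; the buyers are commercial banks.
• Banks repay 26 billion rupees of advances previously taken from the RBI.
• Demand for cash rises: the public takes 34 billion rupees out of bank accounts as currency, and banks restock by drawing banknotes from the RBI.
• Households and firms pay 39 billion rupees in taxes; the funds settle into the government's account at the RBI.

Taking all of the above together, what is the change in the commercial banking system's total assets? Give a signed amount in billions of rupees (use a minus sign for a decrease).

-99 billion

FX sale 88 billion rupees: just an asset swap on bank balance sheets → 0.
OMO sale (to banks) 34.5 billion rupees: just an asset swap on bank balance sheets → 0.
Discount-window repayment 26 billion rupees: bank balance sheets shrink → −26B.
Currency withdrawal 34 billion rupees: bank balance sheets shrink → −34B.
Government account inflow 39 billion rupees: bank balance sheets shrink → −39B.
Net: 0 + 0 − 26 − 34 − 39 = -99 billion.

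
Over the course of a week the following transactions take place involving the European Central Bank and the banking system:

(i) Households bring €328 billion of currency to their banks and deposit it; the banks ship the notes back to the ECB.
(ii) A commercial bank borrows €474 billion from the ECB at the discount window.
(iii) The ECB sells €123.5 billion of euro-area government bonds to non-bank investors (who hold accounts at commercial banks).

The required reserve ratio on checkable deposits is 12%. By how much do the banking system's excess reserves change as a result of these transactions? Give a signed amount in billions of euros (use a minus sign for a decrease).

+€653.96 billion

Currency deposit €328 billion: reserves +€328B, deposits +€328B.
Discount-window loan €474 billion: reserves +€474B, deposits 0.
Asset sale (to non-banks) €123.5 billion: reserves −€123.5B, deposits −€123.5B.
Totals: Δreserves = +€678.5B, Δdeposits = +€204.5B.
Δrequired reserves = 12% × +€204.5B = +€24.54B.
Δexcess reserves = Δreserves − Δrequired = +€678.5B − (+€24.54B) = +€653.96 billion.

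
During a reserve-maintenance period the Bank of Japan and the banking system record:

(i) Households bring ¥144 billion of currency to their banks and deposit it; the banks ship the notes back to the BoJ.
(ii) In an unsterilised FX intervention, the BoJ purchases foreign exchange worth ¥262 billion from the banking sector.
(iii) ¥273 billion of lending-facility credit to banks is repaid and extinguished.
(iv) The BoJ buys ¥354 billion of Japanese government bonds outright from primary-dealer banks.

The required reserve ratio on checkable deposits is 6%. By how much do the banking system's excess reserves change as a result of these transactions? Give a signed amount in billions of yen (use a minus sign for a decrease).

+¥478.36 billion

Currency deposit ¥144 billion: reserves +¥144B, deposits +¥144B.
FX purchase ¥262 billion: reserves +¥262B, deposits 0.
Discount-window repayment ¥273 billion: reserves −¥273B, deposits 0.
OMO purchase (from banks) ¥354 billion: reserves +¥354B, deposits 0.
Totals: Δreserves = +¥487B, Δdeposits = +¥144B.
Δrequired reserves = 6% × +¥144B = +¥8.64B.
Δexcess reserves = Δreserves − Δrequired = +¥487B − (+¥8.64B) = +¥478.36 billion.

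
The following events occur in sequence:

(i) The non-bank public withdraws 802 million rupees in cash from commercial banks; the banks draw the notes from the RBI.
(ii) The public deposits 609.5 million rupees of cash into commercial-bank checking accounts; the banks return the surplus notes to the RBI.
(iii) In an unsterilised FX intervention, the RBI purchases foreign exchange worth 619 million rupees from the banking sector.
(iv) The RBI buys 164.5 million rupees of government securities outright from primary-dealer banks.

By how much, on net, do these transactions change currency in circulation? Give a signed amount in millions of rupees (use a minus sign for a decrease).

+192.5 million

Currency withdrawal 802 million rupees: notes leave the central bank → +802M.
Currency deposit 609.5 million rupees: notes return to the central bank → −609.5M.
FX purchase 619 million rupees: no currency enters or leaves circulation → 0.
OMO purchase (from banks) 164.5 million rupees: no currency enters or leaves circulation → 0.
Net: 802 − 609.5 + 0 + 0 = +192.5 million.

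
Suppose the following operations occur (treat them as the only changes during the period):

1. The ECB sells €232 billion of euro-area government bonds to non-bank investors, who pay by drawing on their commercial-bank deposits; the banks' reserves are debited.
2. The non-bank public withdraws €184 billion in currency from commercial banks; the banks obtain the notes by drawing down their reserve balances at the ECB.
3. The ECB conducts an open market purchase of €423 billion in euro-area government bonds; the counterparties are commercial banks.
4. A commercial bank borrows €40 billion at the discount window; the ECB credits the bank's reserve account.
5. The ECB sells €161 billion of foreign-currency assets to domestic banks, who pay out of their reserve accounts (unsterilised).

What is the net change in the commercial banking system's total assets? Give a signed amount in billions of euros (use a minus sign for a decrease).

Asset sale (to non-banks) €232 billion: bank balance sheets shrink → −€232B.
Currency withdrawal €184 billion: bank balance sheets shrink → −€184B.
OMO purchase (from banks) €423 billion: just an asset swap on bank balance sheets → 0.
Discount-window loan €40 billion: bank balance sheets expand → +€40B.
FX sale €161 billion: just an asset swap on bank balance sheets → 0.
Net: −232 − 184 + 0 + 40 + 0 = -€376 billion.

-€376 billion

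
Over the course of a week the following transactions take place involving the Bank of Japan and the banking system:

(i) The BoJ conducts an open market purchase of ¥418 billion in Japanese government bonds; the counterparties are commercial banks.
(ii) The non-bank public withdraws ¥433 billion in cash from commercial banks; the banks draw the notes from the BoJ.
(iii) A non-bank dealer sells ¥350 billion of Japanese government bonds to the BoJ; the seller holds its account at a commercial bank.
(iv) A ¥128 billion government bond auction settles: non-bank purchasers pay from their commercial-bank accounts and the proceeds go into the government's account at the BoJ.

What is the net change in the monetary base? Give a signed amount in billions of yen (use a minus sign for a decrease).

+¥640 billion

OMO purchase (from banks) ¥418 billion: BoJ balance sheet expands → +¥418B.
Currency withdrawal ¥433 billion: just a shift between currency and reserves — both are base money → 0.
Asset purchase (from non-banks) ¥350 billion: BoJ balance sheet expands → +¥350B.
Government account inflow ¥128 billion: reserves shift to a non-base liability → −¥128B.
Net: 418 + 0 + 350 − 128 = +¥640 billion.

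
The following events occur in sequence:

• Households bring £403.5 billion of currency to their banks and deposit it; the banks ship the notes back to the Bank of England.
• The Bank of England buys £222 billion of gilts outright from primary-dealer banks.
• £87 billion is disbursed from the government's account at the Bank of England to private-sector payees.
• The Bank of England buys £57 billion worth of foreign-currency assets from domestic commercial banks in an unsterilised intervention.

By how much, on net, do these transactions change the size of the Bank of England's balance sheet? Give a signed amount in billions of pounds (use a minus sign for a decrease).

Currency deposit £403.5 billion: only the composition of liabilities changes → 0.
OMO purchase (from banks) £222 billion: a Bank of England asset is acquired → +£222B.
Government spending £87 billion: only the composition of liabilities changes → 0.
FX purchase £57 billion: a Bank of England asset is acquired → +£57B.
Net: 0 + 222 + 0 + 57 = +£279 billion.

+£279 billion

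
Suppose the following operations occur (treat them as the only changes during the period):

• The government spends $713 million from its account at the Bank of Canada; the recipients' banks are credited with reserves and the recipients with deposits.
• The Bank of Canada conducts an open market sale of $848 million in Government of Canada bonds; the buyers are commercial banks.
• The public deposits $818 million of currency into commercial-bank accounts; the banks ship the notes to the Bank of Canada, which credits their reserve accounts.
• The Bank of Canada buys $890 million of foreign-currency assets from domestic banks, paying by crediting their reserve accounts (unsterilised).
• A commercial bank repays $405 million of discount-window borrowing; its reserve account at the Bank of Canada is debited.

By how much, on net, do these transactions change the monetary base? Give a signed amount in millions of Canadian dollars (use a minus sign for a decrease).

Bank of Canada balance sheet:
  Assets:      Securities −$848M, Loans to banks −$405M, Foreign assets +$890M
  Liabilities: Bank reserves +$1168M, Currency in circulation −$818M, Government deposits −$713M
Commercial banking system:
  Assets:      Reserves at CB +$1168M, Securities +$848M, Foreign assets −$890M
  Liabilities: Checkable deposits +$1531M, Borrowings from CB −$405M
Monetary base = currency + reserves: −$818M + (+$1168M) = +$350 million.

+$350 million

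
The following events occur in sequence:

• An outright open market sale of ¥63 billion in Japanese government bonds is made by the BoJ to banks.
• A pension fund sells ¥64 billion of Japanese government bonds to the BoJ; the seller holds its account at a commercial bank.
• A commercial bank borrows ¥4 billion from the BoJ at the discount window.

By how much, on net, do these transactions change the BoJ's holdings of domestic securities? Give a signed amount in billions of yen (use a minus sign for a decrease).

OMO sale (to banks) ¥63 billion: securities removed from the BoJ's portfolio → −¥63B.
Asset purchase (from non-banks) ¥64 billion: securities added to the BoJ's portfolio → +¥64B.
Discount-window loan ¥4 billion: the BoJ's securities portfolio is untouched → 0.
Net: −63 + 64 + 0 = +¥1 billion.

+¥1 billion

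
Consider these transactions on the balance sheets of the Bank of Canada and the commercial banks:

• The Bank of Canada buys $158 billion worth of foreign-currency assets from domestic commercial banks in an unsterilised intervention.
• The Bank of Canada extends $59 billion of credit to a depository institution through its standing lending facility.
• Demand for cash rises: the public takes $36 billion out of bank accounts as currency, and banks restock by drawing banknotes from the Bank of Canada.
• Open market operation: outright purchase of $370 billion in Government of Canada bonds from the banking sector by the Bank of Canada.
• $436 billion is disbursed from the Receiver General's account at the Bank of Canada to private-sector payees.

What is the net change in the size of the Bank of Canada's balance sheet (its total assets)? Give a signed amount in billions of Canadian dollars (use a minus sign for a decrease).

FX purchase $158 billion: a Bank of Canada asset is acquired → +$158B.
Discount-window loan $59 billion: a Bank of Canada asset is acquired → +$59B.
Currency withdrawal $36 billion: only the composition of liabilities changes → 0.
OMO purchase (from banks) $370 billion: a Bank of Canada asset is acquired → +$370B.
Government spending $436 billion: only the composition of liabilities changes → 0.
Net: 158 + 59 + 0 + 370 + 0 = +$587 billion.

+$587 billion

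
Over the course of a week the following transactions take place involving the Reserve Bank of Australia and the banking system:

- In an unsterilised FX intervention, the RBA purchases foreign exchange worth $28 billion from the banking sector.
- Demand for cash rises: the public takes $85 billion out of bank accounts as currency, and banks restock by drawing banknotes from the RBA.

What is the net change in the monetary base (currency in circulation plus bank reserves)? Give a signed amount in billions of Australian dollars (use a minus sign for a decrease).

+$28 billion

FX purchase $28 billion: RBA balance sheet expands → +$28B.
Currency withdrawal $85 billion: just a shift between currency and reserves — both are base money → 0.
Net: 28 + 0 = +$28 billion.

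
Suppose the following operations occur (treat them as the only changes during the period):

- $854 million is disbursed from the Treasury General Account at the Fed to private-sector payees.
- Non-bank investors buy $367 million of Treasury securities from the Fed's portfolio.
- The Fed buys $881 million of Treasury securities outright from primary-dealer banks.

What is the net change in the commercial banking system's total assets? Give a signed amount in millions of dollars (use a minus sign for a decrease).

Government spending $854 million: bank balance sheets expand → +$854M.
Asset sale (to non-banks) $367 million: bank balance sheets shrink → −$367M.
OMO purchase (from banks) $881 million: just an asset swap on bank balance sheets → 0.
Net: 854 − 367 + 0 = +$487 million.

+$487 million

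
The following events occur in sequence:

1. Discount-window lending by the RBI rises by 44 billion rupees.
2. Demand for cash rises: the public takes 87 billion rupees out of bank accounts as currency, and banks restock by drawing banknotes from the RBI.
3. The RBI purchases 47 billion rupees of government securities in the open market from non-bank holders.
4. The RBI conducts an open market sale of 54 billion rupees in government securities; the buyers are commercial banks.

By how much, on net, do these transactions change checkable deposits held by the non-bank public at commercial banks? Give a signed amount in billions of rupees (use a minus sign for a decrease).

Discount-window loan 44 billion rupees: the counterparty is a bank, so public deposits are unchanged → 0.
Currency withdrawal 87 billion rupees: non-bank counterparties' bank balances fall → −87B.
Asset purchase (from non-banks) 47 billion rupees: non-bank counterparties' bank balances rise → +47B.
OMO sale (to banks) 54 billion rupees: the counterparty is a bank, so public deposits are unchanged → 0.
Net: 0 − 87 + 47 + 0 = -40 billion.

-40 billion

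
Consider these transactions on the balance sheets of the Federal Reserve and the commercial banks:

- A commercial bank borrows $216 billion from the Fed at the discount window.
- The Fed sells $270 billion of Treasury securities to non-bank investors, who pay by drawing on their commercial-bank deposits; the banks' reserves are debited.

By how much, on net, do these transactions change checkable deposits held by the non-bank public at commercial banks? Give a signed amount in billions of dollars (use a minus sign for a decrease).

-$270 billion

Fed balance sheet:
  Assets:      Securities −$270B, Loans to banks +$216B
  Liabilities: Bank reserves −$54B
Commercial banking system:
  Assets:      Reserves at CB −$54B
  Liabilities: Checkable deposits −$270B, Borrowings from CB +$216B
So the change in checkable deposits held by the non-bank public at commercial banks is -$270 billion.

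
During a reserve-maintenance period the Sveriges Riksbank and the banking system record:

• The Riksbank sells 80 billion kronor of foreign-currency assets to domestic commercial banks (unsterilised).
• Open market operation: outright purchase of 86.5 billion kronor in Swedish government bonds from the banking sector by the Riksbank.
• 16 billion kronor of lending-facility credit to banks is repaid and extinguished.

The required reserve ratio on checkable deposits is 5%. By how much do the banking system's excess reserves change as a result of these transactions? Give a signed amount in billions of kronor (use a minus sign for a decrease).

-9.5 billion

FX sale 80 billion kronor: reserves −80B, deposits 0.
OMO purchase (from banks) 86.5 billion kronor: reserves +86.5B, deposits 0.
Discount-window repayment 16 billion kronor: reserves −16B, deposits 0.
Totals: Δreserves = −9.5B, Δdeposits = 0.
Δrequired reserves = 5% × 0 = 0.
Δexcess reserves = Δreserves − Δrequired = −9.5B − (0) = -9.5 billion.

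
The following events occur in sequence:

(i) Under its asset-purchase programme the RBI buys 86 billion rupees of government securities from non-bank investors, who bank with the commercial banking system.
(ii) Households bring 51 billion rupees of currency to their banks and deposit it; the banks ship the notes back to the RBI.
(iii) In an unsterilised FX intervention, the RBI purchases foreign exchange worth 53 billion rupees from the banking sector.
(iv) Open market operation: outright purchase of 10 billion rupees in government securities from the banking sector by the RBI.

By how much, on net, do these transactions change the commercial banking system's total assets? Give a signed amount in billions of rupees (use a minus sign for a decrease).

Asset purchase (from non-banks) 86 billion rupees: bank balance sheets expand → +86B.
Currency deposit 51 billion rupees: bank balance sheets expand → +51B.
FX purchase 53 billion rupees: just an asset swap on bank balance sheets → 0.
OMO purchase (from banks) 10 billion rupees: just an asset swap on bank balance sheets → 0.
Net: 86 + 51 + 0 + 0 = +137 billion.

+137 billion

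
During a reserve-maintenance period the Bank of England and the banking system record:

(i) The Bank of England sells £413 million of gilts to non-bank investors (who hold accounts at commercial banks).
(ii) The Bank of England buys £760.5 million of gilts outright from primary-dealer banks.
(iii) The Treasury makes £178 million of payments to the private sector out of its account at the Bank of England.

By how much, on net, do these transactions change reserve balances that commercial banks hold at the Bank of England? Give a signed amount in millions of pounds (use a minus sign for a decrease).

Bank of England balance sheet:
  Assets:      Securities +£347.5M
  Liabilities: Bank reserves +£525.5M, Government deposits −£178M
So the change in reserve balances that commercial banks hold at the Bank of England is +£525.5 million.

+£525.5 million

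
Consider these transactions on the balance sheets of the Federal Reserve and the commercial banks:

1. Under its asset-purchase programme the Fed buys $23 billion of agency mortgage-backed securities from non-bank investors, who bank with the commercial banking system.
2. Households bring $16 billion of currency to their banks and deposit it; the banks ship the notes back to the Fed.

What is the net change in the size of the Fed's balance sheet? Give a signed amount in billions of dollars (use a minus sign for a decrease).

Asset purchase (from non-banks) $23 billion: a Fed asset is acquired → +$23B.
Currency deposit $16 billion: only the composition of liabilities changes → 0.
Net: 23 + 0 = +$23 billion.

+$23 billion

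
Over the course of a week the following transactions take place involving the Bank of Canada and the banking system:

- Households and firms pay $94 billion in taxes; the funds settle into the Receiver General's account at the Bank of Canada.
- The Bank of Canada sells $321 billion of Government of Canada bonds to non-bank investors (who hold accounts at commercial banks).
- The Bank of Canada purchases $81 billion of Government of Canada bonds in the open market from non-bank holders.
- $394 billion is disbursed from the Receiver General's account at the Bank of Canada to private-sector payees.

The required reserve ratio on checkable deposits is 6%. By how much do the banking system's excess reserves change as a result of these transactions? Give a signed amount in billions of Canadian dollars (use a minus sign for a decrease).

Government account inflow $94 billion: reserves −$94B, deposits −$94B.
Asset sale (to non-banks) $321 billion: reserves −$321B, deposits −$321B.
Asset purchase (from non-banks) $81 billion: reserves +$81B, deposits +$81B.
Government spending $394 billion: reserves +$394B, deposits +$394B.
Totals: Δreserves = +$60B, Δdeposits = +$60B.
Δrequired reserves = 6% × +$60B = +$3.6B.
Δexcess reserves = Δreserves − Δrequired = +$60B − (+$3.6B) = +$56.4 billion.

+$56.4 billion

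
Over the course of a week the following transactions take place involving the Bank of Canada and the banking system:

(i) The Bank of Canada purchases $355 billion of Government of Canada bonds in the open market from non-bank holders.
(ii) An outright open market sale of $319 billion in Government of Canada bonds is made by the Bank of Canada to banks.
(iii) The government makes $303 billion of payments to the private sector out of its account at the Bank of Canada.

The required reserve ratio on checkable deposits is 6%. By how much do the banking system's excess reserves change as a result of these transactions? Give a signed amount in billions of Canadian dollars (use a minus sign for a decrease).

+$299.52 billion

Asset purchase (from non-banks) $355 billion: reserves +$355B, deposits +$355B.
OMO sale (to banks) $319 billion: reserves −$319B, deposits 0.
Government spending $303 billion: reserves +$303B, deposits +$303B.
Totals: Δreserves = +$339B, Δdeposits = +$658B.
Δrequired reserves = 6% × +$658B = +$39.48B.
Δexcess reserves = Δreserves − Δrequired = +$339B − (+$39.48B) = +$299.52 billion.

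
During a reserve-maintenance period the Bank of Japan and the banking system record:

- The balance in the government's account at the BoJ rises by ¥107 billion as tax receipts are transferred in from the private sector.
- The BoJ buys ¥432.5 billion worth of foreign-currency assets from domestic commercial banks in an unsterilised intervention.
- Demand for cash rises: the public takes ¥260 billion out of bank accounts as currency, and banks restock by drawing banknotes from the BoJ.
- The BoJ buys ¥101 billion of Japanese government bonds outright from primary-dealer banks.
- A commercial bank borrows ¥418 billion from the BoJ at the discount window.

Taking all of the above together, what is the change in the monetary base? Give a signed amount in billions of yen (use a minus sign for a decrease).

+¥844.5 billion

BoJ balance sheet:
  Assets:      Securities +¥101B, Loans to banks +¥418B, Foreign assets +¥432.5B
  Liabilities: Bank reserves +¥584.5B, Currency in circulation +¥260B, Government deposits +¥107B
Commercial banking system:
  Assets:      Reserves at CB +¥584.5B, Securities −¥101B, Foreign assets −¥432.5B
  Liabilities: Checkable deposits −¥367B, Borrowings from CB +¥418B
Monetary base = currency + reserves: +¥260B + (+¥584.5B) = +¥844.5 billion.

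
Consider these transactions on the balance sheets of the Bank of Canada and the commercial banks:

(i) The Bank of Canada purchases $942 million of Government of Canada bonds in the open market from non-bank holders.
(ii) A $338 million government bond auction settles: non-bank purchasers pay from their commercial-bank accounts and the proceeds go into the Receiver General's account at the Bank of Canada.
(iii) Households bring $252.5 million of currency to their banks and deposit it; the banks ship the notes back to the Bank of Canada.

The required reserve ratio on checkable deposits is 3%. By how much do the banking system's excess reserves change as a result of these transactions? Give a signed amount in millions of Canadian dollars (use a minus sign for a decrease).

+$830.805 million

Asset purchase (from non-banks) $942 million: reserves +$942M, deposits +$942M.
Government account inflow $338 million: reserves −$338M, deposits −$338M.
Currency deposit $252.5 million: reserves +$252.5M, deposits +$252.5M.
Totals: Δreserves = +$856.5M, Δdeposits = +$856.5M.
Δrequired reserves = 3% × +$856.5M = +$25.695M.
Δexcess reserves = Δreserves − Δrequired = +$856.5M − (+$25.695M) = +$830.805 million.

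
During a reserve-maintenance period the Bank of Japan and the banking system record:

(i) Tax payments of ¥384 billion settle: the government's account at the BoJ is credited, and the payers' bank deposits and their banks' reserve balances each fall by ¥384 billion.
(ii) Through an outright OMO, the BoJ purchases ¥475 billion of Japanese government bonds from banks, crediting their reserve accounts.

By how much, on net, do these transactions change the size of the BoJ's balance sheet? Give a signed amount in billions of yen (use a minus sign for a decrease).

+¥475 billion

BoJ balance sheet:
  Assets:      Securities +¥475B
  Liabilities: Bank reserves +¥91B, Government deposits +¥384B
Commercial banking system:
  Assets:      Reserves at CB +¥91B, Securities −¥475B
  Liabilities: Checkable deposits −¥384B
Change in total BoJ assets = +¥475 billion.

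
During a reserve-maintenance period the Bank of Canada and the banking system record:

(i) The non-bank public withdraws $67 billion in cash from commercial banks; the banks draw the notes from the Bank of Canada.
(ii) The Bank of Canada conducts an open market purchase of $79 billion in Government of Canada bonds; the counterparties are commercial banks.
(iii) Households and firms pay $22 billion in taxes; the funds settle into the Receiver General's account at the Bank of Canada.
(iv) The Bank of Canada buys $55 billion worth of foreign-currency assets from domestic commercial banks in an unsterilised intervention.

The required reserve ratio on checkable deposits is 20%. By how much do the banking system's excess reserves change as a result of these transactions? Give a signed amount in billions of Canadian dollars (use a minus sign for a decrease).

Currency withdrawal $67 billion: reserves −$67B, deposits −$67B.
OMO purchase (from banks) $79 billion: reserves +$79B, deposits 0.
Government account inflow $22 billion: reserves −$22B, deposits −$22B.
FX purchase $55 billion: reserves +$55B, deposits 0.
Totals: Δreserves = +$45B, Δdeposits = −$89B.
Δrequired reserves = 20% × −$89B = −$17.8B.
Δexcess reserves = Δreserves − Δrequired = +$45B − (−$17.8B) = +$62.8 billion.

+$62.8 billion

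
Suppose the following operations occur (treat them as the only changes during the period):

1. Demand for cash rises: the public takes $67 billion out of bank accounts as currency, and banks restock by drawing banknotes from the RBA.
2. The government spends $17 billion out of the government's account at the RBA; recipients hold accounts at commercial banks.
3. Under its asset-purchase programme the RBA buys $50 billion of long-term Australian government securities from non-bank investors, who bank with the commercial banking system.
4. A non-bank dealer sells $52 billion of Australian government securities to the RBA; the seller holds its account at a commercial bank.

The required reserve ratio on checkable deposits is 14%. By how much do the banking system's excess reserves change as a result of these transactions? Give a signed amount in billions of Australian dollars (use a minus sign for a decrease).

Currency withdrawal $67 billion: reserves −$67B, deposits −$67B.
Government spending $17 billion: reserves +$17B, deposits +$17B.
Asset purchase (from non-banks) $50 billion: reserves +$50B, deposits +$50B.
Asset purchase (from non-banks) $52 billion: reserves +$52B, deposits +$52B.
Totals: Δreserves = +$52B, Δdeposits = +$52B.
Δrequired reserves = 14% × +$52B = +$7.28B.
Δexcess reserves = Δreserves − Δrequired = +$52B − (+$7.28B) = +$44.72 billion.

+$44.72 billion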